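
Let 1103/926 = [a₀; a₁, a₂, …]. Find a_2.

1103 = 1·926 + 177   →  a_0 = 1
926 = 5·177 + 41   →  a_1 = 5
177 = 4·41 + 13   →  a_2 = 4

4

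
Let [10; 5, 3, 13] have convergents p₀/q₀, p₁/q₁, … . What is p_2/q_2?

163/16

Using pₖ = aₖpₖ₋₁ + pₖ₋₂, qₖ = aₖqₖ₋₁ + qₖ₋₂ (with p₋₁=1, p₋₂=0, q₋₁=0, q₋₂=1):
  k=0: a=10, p=10, q=1
  k=1: a=5, p=51, q=5
  k=2: a=3, p=163, q=16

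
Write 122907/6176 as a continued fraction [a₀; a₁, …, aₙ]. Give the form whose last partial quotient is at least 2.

[19; 1, 9, 13, 3, 15]

122907 = 19*6176 + 5563
6176 = 1*5563 + 613
5563 = 9*613 + 46
613 = 13*46 + 15
46 = 3*15 + 1
15 = 15*1 + 0  (stop)
So 122907/6176 = [19; 1, 9, 13, 3, 15].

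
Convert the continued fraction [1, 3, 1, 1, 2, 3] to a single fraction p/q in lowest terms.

Using pₖ = aₖpₖ₋₁ + pₖ₋₂ and qₖ = aₖqₖ₋₁ + qₖ₋₂:
  k=0: a=1, p=1, q=1
  k=1: a=3, p=4, q=3
  k=2: a=1, p=5, q=4
  k=3: a=1, p=9, q=7
  k=4: a=2, p=23, q=18
  k=5: a=3, p=78, q=61

78/61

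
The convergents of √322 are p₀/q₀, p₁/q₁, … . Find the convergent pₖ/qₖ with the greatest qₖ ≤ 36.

323/18

√322 = [17; 1, 16, 1, 34, …] (period length 4).
Convergents:
  p_0/q_0 = 17/1
  p_1/q_1 = 18/1
  p_2/q_2 = 305/17
  p_3/q_3 = 323/18
  p_4/q_4 = 11287/629
q_3 = 18 ≤ 36 < 629 = q_4, so the answer is 323/18.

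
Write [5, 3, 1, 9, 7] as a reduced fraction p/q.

1456/277

Fold from the inside: start with 7/1.
  9 + 1/7 = 64/7
  1 + 7/64 = 71/64
  3 + 64/71 = 277/71
  5 + 71/277 = 1456/277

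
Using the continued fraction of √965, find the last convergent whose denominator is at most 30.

497/16

√965 = [31; 15, 1, 1, 15, 62, …] (period length 5).
Convergents:
  p_0/q_0 = 31/1
  p_1/q_1 = 466/15
  p_2/q_2 = 497/16
  p_3/q_3 = 963/31
q_2 = 16 ≤ 30 < 31 = q_3, so the answer is 497/16.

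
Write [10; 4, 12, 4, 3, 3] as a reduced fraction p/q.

21996/2147

Fold from the inside: start with 3/1.
  3 + 1/3 = 10/3
  4 + 3/10 = 43/10
  12 + 10/43 = 526/43
  4 + 43/526 = 2147/526
  10 + 526/2147 = 21996/2147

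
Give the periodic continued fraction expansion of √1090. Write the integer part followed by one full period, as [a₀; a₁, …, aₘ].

a₀ = ⌊√1090⌋ = 33.

[33; 66]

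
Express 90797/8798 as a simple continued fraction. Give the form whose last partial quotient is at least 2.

[10; 3, 8, 8, 2, 6, 3]

90797 = 10·8798 + 2817
8798 = 3·2817 + 347
2817 = 8·347 + 41
347 = 8·41 + 19
41 = 2·19 + 3
19 = 6·3 + 1
3 = 3·1 + 0  (stop)
So 90797/8798 = [10; 3, 8, 8, 2, 6, 3].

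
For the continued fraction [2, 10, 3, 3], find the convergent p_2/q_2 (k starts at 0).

65/31

Using pₖ = aₖpₖ₋₁ + pₖ₋₂, qₖ = aₖqₖ₋₁ + qₖ₋₂ (with p₋₁=1, p₋₂=0, q₋₁=0, q₋₂=1):
  k=0: a=2, p=2, q=1
  k=1: a=10, p=21, q=10
  k=2: a=3, p=65, q=31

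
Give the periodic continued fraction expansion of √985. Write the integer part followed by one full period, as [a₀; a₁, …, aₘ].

a₀ = ⌊√985⌋ = 31.
With m₀=0, d₀=1 and mₖ₊₁ = dₖaₖ − mₖ, dₖ₊₁ = (n − mₖ₊₁²)/dₖ, aₖ₊₁ = ⌊(a₀+mₖ₊₁)/dₖ₊₁⌋:
  k=1: m=31, d=24, a=2
  k=2: m=17, d=29, a=1
  k=3: m=12, d=29, a=1
  k=4: m=17, d=24, a=2
  k=5: m=31, d=1, a=62
d=1 and a=2a₀=62 at k=5, so the next step gives (m, d) = (31, 24) again — its k=1 value — and the period has length 5.

[31; 2, 1, 1, 2, 62]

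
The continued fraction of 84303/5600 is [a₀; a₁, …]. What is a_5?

1

84303 = 15·5600 + 303   →  a_0 = 15
5600 = 18·303 + 146   →  a_1 = 18
303 = 2·146 + 11   →  a_2 = 2
146 = 13·11 + 3   →  a_3 = 13
11 = 3·3 + 2   →  a_4 = 3
3 = 1·2 + 1   →  a_5 = 1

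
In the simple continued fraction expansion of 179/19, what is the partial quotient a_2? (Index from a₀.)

179 = 9·19 + 8   →  a_0 = 9
19 = 2·8 + 3   →  a_1 = 2
8 = 2·3 + 2   →  a_2 = 2

2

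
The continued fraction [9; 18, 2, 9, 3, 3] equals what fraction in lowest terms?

Fold from the inside: start with 3/1.
  3 + 1/3 = 10/3
  9 + 3/10 = 93/10
  2 + 10/93 = 196/93
  18 + 93/196 = 3621/196
  9 + 196/3621 = 32785/3621

32785/3621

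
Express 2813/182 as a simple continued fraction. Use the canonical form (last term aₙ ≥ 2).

[15; 2, 5, 5, 3]

2813 = 15×182 + 83
182 = 2×83 + 16
83 = 5×16 + 3
16 = 5×3 + 1
3 = 3×1 + 0  (stop)
So 2813/182 = [15; 2, 5, 5, 3].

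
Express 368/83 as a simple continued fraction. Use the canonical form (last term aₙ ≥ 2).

[4; 2, 3, 3, 1, 2]

368 = 4·83 + 36
83 = 2·36 + 11
36 = 3·11 + 3
11 = 3·3 + 2
3 = 1·2 + 1
2 = 2·1 + 0  (stop)
So 368/83 = [4; 2, 3, 3, 1, 2].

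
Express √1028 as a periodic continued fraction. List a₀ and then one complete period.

[32; 16, 64]

a₀ = ⌊√1028⌋ = 32.
With m₀=0, d₀=1 and mₖ₊₁ = dₖaₖ − mₖ, dₖ₊₁ = (n − mₖ₊₁²)/dₖ, aₖ₊₁ = ⌊(a₀+mₖ₊₁)/dₖ₊₁⌋:
  k=1: m=32, d=4, a=16
  k=2: m=32, d=1, a=64
d=1 and a=2a₀=64 at k=2, so the next step gives (m, d) = (32, 4) again — its k=1 value — and the period has length 2.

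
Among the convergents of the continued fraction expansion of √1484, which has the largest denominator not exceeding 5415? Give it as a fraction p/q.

√1484 = [38; 1, 1, 10, 1, 1, 76, …] (period length 6).
Convergents:
  p_0/q_0 = 38/1
  p_1/q_1 = 39/1
  p_2/q_2 = 77/2
  p_3/q_3 = 809/21
  p_4/q_4 = 886/23
  p_5/q_5 = 1695/44
  p_6/q_6 = 129706/3367
  p_7/q_7 = 131401/3411
  p_8/q_8 = 261107/6778
q_7 = 3411 ≤ 5415 < 6778 = q_8, so the answer is 131401/3411.

131401/3411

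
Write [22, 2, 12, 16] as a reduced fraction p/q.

9037/402

Fold from the inside: start with 16/1.
  12 + 1/16 = 193/16
  2 + 16/193 = 402/193
  22 + 193/402 = 9037/402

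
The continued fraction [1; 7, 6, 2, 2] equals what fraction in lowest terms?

261/229

Using pₖ = aₖpₖ₋₁ + pₖ₋₂ and qₖ = aₖqₖ₋₁ + qₖ₋₂:
  k=0: a=1, p=1, q=1
  k=1: a=7, p=8, q=7
  k=2: a=6, p=49, q=43
  k=3: a=2, p=106, q=93
  k=4: a=2, p=261, q=229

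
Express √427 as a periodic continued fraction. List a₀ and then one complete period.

[20; 1, 1, 1, 40]

a₀ = ⌊√427⌋ = 20.
With m₀=0, d₀=1 and mₖ₊₁ = dₖaₖ − mₖ, dₖ₊₁ = (n − mₖ₊₁²)/dₖ, aₖ₊₁ = ⌊(a₀+mₖ₊₁)/dₖ₊₁⌋:
  k=1: m=20, d=27, a=1
  k=2: m=7, d=14, a=1
  k=3: m=7, d=27, a=1
  k=4: m=20, d=1, a=40
d=1 and a=2a₀=40 at k=4, so the next step gives (m, d) = (20, 27) again — its k=1 value — and the period has length 4.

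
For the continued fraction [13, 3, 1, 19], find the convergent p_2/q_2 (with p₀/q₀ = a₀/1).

53/4

Using pₖ = aₖpₖ₋₁ + pₖ₋₂, qₖ = aₖqₖ₋₁ + qₖ₋₂ (with p₋₁=1, p₋₂=0, q₋₁=0, q₋₂=1):
  k=0: a=13, p=13, q=1
  k=1: a=3, p=40, q=3
  k=2: a=1, p=53, q=4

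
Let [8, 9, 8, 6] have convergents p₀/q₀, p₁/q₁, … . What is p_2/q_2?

Using pₖ = aₖpₖ₋₁ + pₖ₋₂, qₖ = aₖqₖ₋₁ + qₖ₋₂ (with p₋₁=1, p₋₂=0, q₋₁=0, q₋₂=1):
  k=0: a=8, p=8, q=1
  k=1: a=9, p=73, q=9
  k=2: a=8, p=592, q=73

592/73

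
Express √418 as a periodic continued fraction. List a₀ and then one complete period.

a₀ = ⌊√418⌋ = 20.
With m₀=0, d₀=1 and mₖ₊₁ = dₖaₖ − mₖ, dₖ₊₁ = (n − mₖ₊₁²)/dₖ, aₖ₊₁ = ⌊(a₀+mₖ₊₁)/dₖ₊₁⌋:
  k=1: m=20, d=18, a=2
  k=2: m=16, d=9, a=4
  k=3: m=20, d=2, a=20
  k=4: m=20, d=9, a=4
  k=5: m=16, d=18, a=2
  k=6: m=20, d=1, a=40
d=1 and a=2a₀=40 at k=6, so the next step gives (m, d) = (20, 18) again — its k=1 value — and the period has length 6.

[20; 2, 4, 20, 4, 2, 40]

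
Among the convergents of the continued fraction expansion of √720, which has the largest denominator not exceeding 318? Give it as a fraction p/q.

√720 = [26; 1, 4, 1, 52, …] (period length 4).
Convergents:
  p_0/q_0 = 26/1
  p_1/q_1 = 27/1
  p_2/q_2 = 134/5
  p_3/q_3 = 161/6
  p_4/q_4 = 8506/317
  p_5/q_5 = 8667/323
q_4 = 317 ≤ 318 < 323 = q_5, so the answer is 8506/317.

8506/317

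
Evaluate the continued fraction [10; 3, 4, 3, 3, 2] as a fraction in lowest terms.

Using pₖ = aₖpₖ₋₁ + pₖ₋₂ and qₖ = aₖqₖ₋₁ + qₖ₋₂:
  k=0: a=10, p=10, q=1
  k=1: a=3, p=31, q=3
  k=2: a=4, p=134, q=13
  k=3: a=3, p=433, q=42
  k=4: a=3, p=1433, q=139
  k=5: a=2, p=3299, q=320

3299/320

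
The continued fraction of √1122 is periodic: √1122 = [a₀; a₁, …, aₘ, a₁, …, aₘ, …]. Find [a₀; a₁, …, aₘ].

a₀ = ⌊√1122⌋ = 33.
With m₀=0, d₀=1 and mₖ₊₁ = dₖaₖ − mₖ, dₖ₊₁ = (n − mₖ₊₁²)/dₖ, aₖ₊₁ = ⌊(a₀+mₖ₊₁)/dₖ₊₁⌋:
  k=1: m=33, d=33, a=2
  k=2: m=33, d=1, a=66
d=1 and a=2a₀=66 at k=2, so the next step gives (m, d) = (33, 33) again — its k=1 value — and the period has length 2.

[33; 2, 66]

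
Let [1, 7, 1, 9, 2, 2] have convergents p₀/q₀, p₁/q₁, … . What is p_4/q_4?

187/166

Using pₖ = aₖpₖ₋₁ + pₖ₋₂, qₖ = aₖqₖ₋₁ + qₖ₋₂ (with p₋₁=1, p₋₂=0, q₋₁=0, q₋₂=1):
  k=0: a=1, p=1, q=1
  k=1: a=7, p=8, q=7
  k=2: a=1, p=9, q=8
  k=3: a=9, p=89, q=79
  k=4: a=2, p=187, q=166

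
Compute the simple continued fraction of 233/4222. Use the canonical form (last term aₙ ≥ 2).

233 = 0·4222 + 233
4222 = 18·233 + 28
233 = 8·28 + 9
28 = 3·9 + 1
9 = 9·1 + 0  (stop)
So 233/4222 = [0; 18, 8, 3, 9].

[0; 18, 8, 3, 9]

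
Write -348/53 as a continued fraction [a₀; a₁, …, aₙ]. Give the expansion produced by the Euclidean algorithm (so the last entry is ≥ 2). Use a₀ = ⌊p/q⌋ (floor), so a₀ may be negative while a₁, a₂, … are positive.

-348 = -7×53 + 23
53 = 2×23 + 7
23 = 3×7 + 2
7 = 3×2 + 1
2 = 2×1 + 0  (stop)
So -348/53 = [-7; 2, 3, 3, 2].

[-7; 2, 3, 3, 2]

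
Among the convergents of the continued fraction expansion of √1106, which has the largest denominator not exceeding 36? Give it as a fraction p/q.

√1106 = [33; 3, 1, 8, 1, 3, 66, …] (period length 6).
Convergents:
  p_0/q_0 = 33/1
  p_1/q_1 = 100/3
  p_2/q_2 = 133/4
  p_3/q_3 = 1164/35
  p_4/q_4 = 1297/39
q_3 = 35 ≤ 36 < 39 = q_4, so the answer is 1164/35.

1164/35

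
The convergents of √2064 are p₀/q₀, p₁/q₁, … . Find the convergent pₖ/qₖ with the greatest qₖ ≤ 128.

2317/51

√2064 = [45; 2, 3, 7, 3, 2, 90, …] (period length 6).
Convergents:
  p_0/q_0 = 45/1
  p_1/q_1 = 91/2
  p_2/q_2 = 318/7
  p_3/q_3 = 2317/51
  p_4/q_4 = 7269/160
q_3 = 51 ≤ 128 < 160 = q_4, so the answer is 2317/51.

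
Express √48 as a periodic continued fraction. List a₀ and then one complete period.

[6; 1, 12]

a₀ = ⌊√48⌋ = 6.
With m₀=0, d₀=1 and mₖ₊₁ = dₖaₖ − mₖ, dₖ₊₁ = (n − mₖ₊₁²)/dₖ, aₖ₊₁ = ⌊(a₀+mₖ₊₁)/dₖ₊₁⌋:
  k=1: m=6, d=12, a=1
  k=2: m=6, d=1, a=12
d=1 and a=2a₀=12 at k=2, so the next step gives (m, d) = (6, 12) again — its k=1 value — and the period has length 2.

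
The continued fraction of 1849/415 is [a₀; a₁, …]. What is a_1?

1849 = 4·415 + 189   →  a_0 = 4
415 = 2·189 + 37   →  a_1 = 2

2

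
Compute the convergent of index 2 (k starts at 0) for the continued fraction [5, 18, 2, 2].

Using pₖ = aₖpₖ₋₁ + pₖ₋₂, qₖ = aₖqₖ₋₁ + qₖ₋₂ (with p₋₁=1, p₋₂=0, q₋₁=0, q₋₂=1):
  k=0: a=5, p=5, q=1
  k=1: a=18, p=91, q=18
  k=2: a=2, p=187, q=37

187/37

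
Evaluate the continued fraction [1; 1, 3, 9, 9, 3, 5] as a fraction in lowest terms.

Fold from the inside: start with 5/1.
  3 + 1/5 = 16/5
  9 + 5/16 = 149/16
  9 + 16/149 = 1357/149
  3 + 149/1357 = 4220/1357
  1 + 1357/4220 = 5577/4220
  1 + 4220/5577 = 9797/5577

9797/5577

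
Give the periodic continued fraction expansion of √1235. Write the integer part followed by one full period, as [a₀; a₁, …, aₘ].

[35; 7, 70]

a₀ = ⌊√1235⌋ = 35.
With m₀=0, d₀=1 and mₖ₊₁ = dₖaₖ − mₖ, dₖ₊₁ = (n − mₖ₊₁²)/dₖ, aₖ₊₁ = ⌊(a₀+mₖ₊₁)/dₖ₊₁⌋:
  k=1: m=35, d=10, a=7
  k=2: m=35, d=1, a=70
d=1 and a=2a₀=70 at k=2, so the next step gives (m, d) = (35, 10) again — its k=1 value — and the period has length 2.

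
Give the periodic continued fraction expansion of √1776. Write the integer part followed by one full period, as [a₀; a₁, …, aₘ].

[42; 7, 84]

a₀ = ⌊√1776⌋ = 42.
With m₀=0, d₀=1 and mₖ₊₁ = dₖaₖ − mₖ, dₖ₊₁ = (n − mₖ₊₁²)/dₖ, aₖ₊₁ = ⌊(a₀+mₖ₊₁)/dₖ₊₁⌋:
  k=1: m=42, d=12, a=7
  k=2: m=42, d=1, a=84
d=1 and a=2a₀=84 at k=2, so the next step gives (m, d) = (42, 12) again — its k=1 value — and the period has length 2.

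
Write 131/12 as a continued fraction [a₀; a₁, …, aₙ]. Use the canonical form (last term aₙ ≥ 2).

131 = 10×12 + 11
12 = 1×11 + 1
11 = 11×1 + 0  (stop)
So 131/12 = [10; 1, 11].

[10; 1, 11]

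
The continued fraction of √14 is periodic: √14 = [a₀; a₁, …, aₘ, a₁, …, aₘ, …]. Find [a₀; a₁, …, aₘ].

[3; 1, 2, 1, 6]

a₀ = ⌊√14⌋ = 3.
With m₀=0, d₀=1 and mₖ₊₁ = dₖaₖ − mₖ, dₖ₊₁ = (n − mₖ₊₁²)/dₖ, aₖ₊₁ = ⌊(a₀+mₖ₊₁)/dₖ₊₁⌋:
  k=1: m=3, d=5, a=1
  k=2: m=2, d=2, a=2
  k=3: m=2, d=5, a=1
  k=4: m=3, d=1, a=6
d=1 and a=2a₀=6 at k=4, so the next step gives (m, d) = (3, 5) again — its k=1 value — and the period has length 4.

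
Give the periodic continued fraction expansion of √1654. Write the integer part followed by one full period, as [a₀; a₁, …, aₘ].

[40; 1, 2, 40, 2, 1, 80]

a₀ = ⌊√1654⌋ = 40.
With m₀=0, d₀=1 and mₖ₊₁ = dₖaₖ − mₖ, dₖ₊₁ = (n − mₖ₊₁²)/dₖ, aₖ₊₁ = ⌊(a₀+mₖ₊₁)/dₖ₊₁⌋:
  k=1: m=40, d=54, a=1
  k=2: m=14, d=27, a=2
  k=3: m=40, d=2, a=40
  k=4: m=40, d=27, a=2
  k=5: m=14, d=54, a=1
  k=6: m=40, d=1, a=80
d=1 and a=2a₀=80 at k=6, so the next step gives (m, d) = (40, 54) again — its k=1 value — and the period has length 6.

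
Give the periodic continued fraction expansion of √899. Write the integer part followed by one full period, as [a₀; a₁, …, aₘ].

a₀ = ⌊√899⌋ = 29.
With m₀=0, d₀=1 and mₖ₊₁ = dₖaₖ − mₖ, dₖ₊₁ = (n − mₖ₊₁²)/dₖ, aₖ₊₁ = ⌊(a₀+mₖ₊₁)/dₖ₊₁⌋:
  k=1: m=29, d=58, a=1
  k=2: m=29, d=1, a=58
d=1 and a=2a₀=58 at k=2, so the next step gives (m, d) = (29, 58) again — its k=1 value — and the period has length 2.

[29; 1, 58]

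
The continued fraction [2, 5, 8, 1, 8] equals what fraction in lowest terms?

Using pₖ = aₖpₖ₋₁ + pₖ₋₂ and qₖ = aₖqₖ₋₁ + qₖ₋₂:
  k=0: a=2, p=2, q=1
  k=1: a=5, p=11, q=5
  k=2: a=8, p=90, q=41
  k=3: a=1, p=101, q=46
  k=4: a=8, p=898, q=409

898/409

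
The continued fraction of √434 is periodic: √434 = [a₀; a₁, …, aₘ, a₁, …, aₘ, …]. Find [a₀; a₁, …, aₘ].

[20; 1, 4, 1, 40]

a₀ = ⌊√434⌋ = 20.
With m₀=0, d₀=1 and mₖ₊₁ = dₖaₖ − mₖ, dₖ₊₁ = (n − mₖ₊₁²)/dₖ, aₖ₊₁ = ⌊(a₀+mₖ₊₁)/dₖ₊₁⌋:
  k=1: m=20, d=34, a=1
  k=2: m=14, d=7, a=4
  k=3: m=14, d=34, a=1
  k=4: m=20, d=1, a=40
d=1 and a=2a₀=40 at k=4, so the next step gives (m, d) = (20, 34) again — its k=1 value — and the period has length 4.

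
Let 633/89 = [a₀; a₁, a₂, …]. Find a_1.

8

633 = 7·89 + 10   →  a_0 = 7
89 = 8·10 + 9   →  a_1 = 8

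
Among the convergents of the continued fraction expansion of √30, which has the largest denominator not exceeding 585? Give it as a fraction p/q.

√30 = [5; 2, 10, …] (period length 2).
Convergents:
  p_0/q_0 = 5/1
  p_1/q_1 = 11/2
  p_2/q_2 = 115/21
  p_3/q_3 = 241/44
  p_4/q_4 = 2525/461
  p_5/q_5 = 5291/966
q_4 = 461 ≤ 585 < 966 = q_5, so the answer is 2525/461.

2525/461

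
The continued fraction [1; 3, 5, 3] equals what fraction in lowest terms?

67/51

Fold from the inside: start with 3/1.
  5 + 1/3 = 16/3
  3 + 3/16 = 51/16
  1 + 16/51 = 67/51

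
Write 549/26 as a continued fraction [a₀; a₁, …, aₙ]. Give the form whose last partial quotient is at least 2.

549 = 21*26 + 3
26 = 8*3 + 2
3 = 1*2 + 1
2 = 2*1 + 0  (stop)
So 549/26 = [21; 8, 1, 2].

[21; 8, 1, 2]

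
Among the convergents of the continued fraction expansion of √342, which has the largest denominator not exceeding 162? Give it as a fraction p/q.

2737/148

√342 = [18; 2, 36, …] (period length 2).
Convergents:
  p_0/q_0 = 18/1
  p_1/q_1 = 37/2
  p_2/q_2 = 1350/73
  p_3/q_3 = 2737/148
  p_4/q_4 = 99882/5401
q_3 = 148 ≤ 162 < 5401 = q_4, so the answer is 2737/148.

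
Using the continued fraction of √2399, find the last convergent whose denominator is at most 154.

√2399 = [48; 1, 47, 1, 96, …] (period length 4).
Convergents:
  p_0/q_0 = 48/1
  p_1/q_1 = 49/1
  p_2/q_2 = 2351/48
  p_3/q_3 = 2400/49
  p_4/q_4 = 232751/4752
q_3 = 49 ≤ 154 < 4752 = q_4, so the answer is 2400/49.

2400/49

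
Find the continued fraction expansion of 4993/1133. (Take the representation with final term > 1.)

[4; 2, 2, 5, 2, 2, 3, 2]

4993 = 4*1133 + 461
1133 = 2*461 + 211
461 = 2*211 + 39
211 = 5*39 + 16
39 = 2*16 + 7
16 = 2*7 + 2
7 = 3*2 + 1
2 = 2*1 + 0  (stop)
So 4993/1133 = [4; 2, 2, 5, 2, 2, 3, 2].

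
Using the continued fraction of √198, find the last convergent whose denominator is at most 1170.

5530/393

√198 = [14; 14, 28, …] (period length 2).
Convergents:
  p_0/q_0 = 14/1
  p_1/q_1 = 197/14
  p_2/q_2 = 5530/393
  p_3/q_3 = 77617/5516
q_2 = 393 ≤ 1170 < 5516 = q_3, so the answer is 5530/393.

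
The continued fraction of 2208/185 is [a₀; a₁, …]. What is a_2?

2208 = 11·185 + 173   →  a_0 = 11
185 = 1·173 + 12   →  a_1 = 1
173 = 14·12 + 5   →  a_2 = 14

14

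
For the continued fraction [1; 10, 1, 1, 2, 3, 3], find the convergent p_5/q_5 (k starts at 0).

Using pₖ = aₖpₖ₋₁ + pₖ₋₂, qₖ = aₖqₖ₋₁ + qₖ₋₂ (with p₋₁=1, p₋₂=0, q₋₁=0, q₋₂=1):
  k=0: a=1, p=1, q=1
  k=1: a=10, p=11, q=10
  k=2: a=1, p=12, q=11
  k=3: a=1, p=23, q=21
  k=4: a=2, p=58, q=53
  k=5: a=3, p=197, q=180

197/180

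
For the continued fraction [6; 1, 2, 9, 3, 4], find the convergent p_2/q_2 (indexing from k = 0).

20/3

Using pₖ = aₖpₖ₋₁ + pₖ₋₂, qₖ = aₖqₖ₋₁ + qₖ₋₂ (with p₋₁=1, p₋₂=0, q₋₁=0, q₋₂=1):
  k=0: a=6, p=6, q=1
  k=1: a=1, p=7, q=1
  k=2: a=2, p=20, q=3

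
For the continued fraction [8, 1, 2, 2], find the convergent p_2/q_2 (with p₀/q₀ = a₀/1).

26/3

Using pₖ = aₖpₖ₋₁ + pₖ₋₂, qₖ = aₖqₖ₋₁ + qₖ₋₂ (with p₋₁=1, p₋₂=0, q₋₁=0, q₋₂=1):
  k=0: a=8, p=8, q=1
  k=1: a=1, p=9, q=1
  k=2: a=2, p=26, q=3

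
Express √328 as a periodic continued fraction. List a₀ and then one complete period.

a₀ = ⌊√328⌋ = 18.
With m₀=0, d₀=1 and mₖ₊₁ = dₖaₖ − mₖ, dₖ₊₁ = (n − mₖ₊₁²)/dₖ, aₖ₊₁ = ⌊(a₀+mₖ₊₁)/dₖ₊₁⌋:
  k=1: m=18, d=4, a=9
  k=2: m=18, d=1, a=36
d=1 and a=2a₀=36 at k=2, so the next step gives (m, d) = (18, 4) again — its k=1 value — and the period has length 2.

[18; 9, 36]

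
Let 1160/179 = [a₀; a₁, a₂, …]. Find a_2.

1160 = 6·179 + 86   →  a_0 = 6
179 = 2·86 + 7   →  a_1 = 2
86 = 12·7 + 2   →  a_2 = 12

12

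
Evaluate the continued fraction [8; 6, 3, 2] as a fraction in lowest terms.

Using pₖ = aₖpₖ₋₁ + pₖ₋₂ and qₖ = aₖqₖ₋₁ + qₖ₋₂:
  k=0: a=8, p=8, q=1
  k=1: a=6, p=49, q=6
  k=2: a=3, p=155, q=19
  k=3: a=2, p=359, q=44

359/44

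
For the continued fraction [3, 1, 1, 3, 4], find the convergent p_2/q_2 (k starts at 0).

7/2

Using pₖ = aₖpₖ₋₁ + pₖ₋₂, qₖ = aₖqₖ₋₁ + qₖ₋₂ (with p₋₁=1, p₋₂=0, q₋₁=0, q₋₂=1):
  k=0: a=3, p=3, q=1
  k=1: a=1, p=4, q=1
  k=2: a=1, p=7, q=2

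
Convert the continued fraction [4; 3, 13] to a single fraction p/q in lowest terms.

Using pₖ = aₖpₖ₋₁ + pₖ₋₂ and qₖ = aₖqₖ₋₁ + qₖ₋₂:
  k=0: a=4, p=4, q=1
  k=1: a=3, p=13, q=3
  k=2: a=13, p=173, q=40

173/40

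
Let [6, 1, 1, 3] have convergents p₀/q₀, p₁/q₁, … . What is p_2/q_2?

13/2

Using pₖ = aₖpₖ₋₁ + pₖ₋₂, qₖ = aₖqₖ₋₁ + qₖ₋₂ (with p₋₁=1, p₋₂=0, q₋₁=0, q₋₂=1):
  k=0: a=6, p=6, q=1
  k=1: a=1, p=7, q=1
  k=2: a=1, p=13, q=2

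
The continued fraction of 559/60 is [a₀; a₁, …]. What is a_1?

559 = 9·60 + 19   →  a_0 = 9
60 = 3·19 + 3   →  a_1 = 3

3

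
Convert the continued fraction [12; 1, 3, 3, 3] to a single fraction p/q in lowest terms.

Using pₖ = aₖpₖ₋₁ + pₖ₋₂ and qₖ = aₖqₖ₋₁ + qₖ₋₂:
  k=0: a=12, p=12, q=1
  k=1: a=1, p=13, q=1
  k=2: a=3, p=51, q=4
  k=3: a=3, p=166, q=13
  k=4: a=3, p=549, q=43

549/43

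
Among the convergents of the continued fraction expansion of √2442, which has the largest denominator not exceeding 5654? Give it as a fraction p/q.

√2442 = [49; 2, 2, 2, 98, …] (period length 4).
Convergents:
  p_0/q_0 = 49/1
  p_1/q_1 = 99/2
  p_2/q_2 = 247/5
  p_3/q_3 = 593/12
  p_4/q_4 = 58361/1181
  p_5/q_5 = 117315/2374
  p_6/q_6 = 292991/5929
q_5 = 2374 ≤ 5654 < 5929 = q_6, so the answer is 117315/2374.

117315/2374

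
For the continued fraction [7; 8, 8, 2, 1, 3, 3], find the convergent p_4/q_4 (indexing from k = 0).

1446/203

Using pₖ = aₖpₖ₋₁ + pₖ₋₂, qₖ = aₖqₖ₋₁ + qₖ₋₂ (with p₋₁=1, p₋₂=0, q₋₁=0, q₋₂=1):
  k=0: a=7, p=7, q=1
  k=1: a=8, p=57, q=8
  k=2: a=8, p=463, q=65
  k=3: a=2, p=983, q=138
  k=4: a=1, p=1446, q=203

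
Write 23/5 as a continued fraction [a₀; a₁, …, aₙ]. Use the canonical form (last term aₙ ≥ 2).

[4; 1, 1, 2]

23 = 4·5 + 3
5 = 1·3 + 2
3 = 1·2 + 1
2 = 2·1 + 0  (stop)
So 23/5 = [4; 1, 1, 2].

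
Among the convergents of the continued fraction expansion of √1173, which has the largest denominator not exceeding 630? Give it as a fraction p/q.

√1173 = [34; 4, 68, …] (period length 2).
Convergents:
  p_0/q_0 = 34/1
  p_1/q_1 = 137/4
  p_2/q_2 = 9350/273
  p_3/q_3 = 37537/1096
q_2 = 273 ≤ 630 < 1096 = q_3, so the answer is 9350/273.

9350/273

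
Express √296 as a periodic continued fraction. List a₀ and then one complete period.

a₀ = ⌊√296⌋ = 17.
With m₀=0, d₀=1 and mₖ₊₁ = dₖaₖ − mₖ, dₖ₊₁ = (n − mₖ₊₁²)/dₖ, aₖ₊₁ = ⌊(a₀+mₖ₊₁)/dₖ₊₁⌋:
  k=1: m=17, d=7, a=4
  k=2: m=11, d=25, a=1
  k=3: m=14, d=4, a=7
  k=4: m=14, d=25, a=1
  k=5: m=11, d=7, a=4
  k=6: m=17, d=1, a=34
d=1 and a=2a₀=34 at k=6, so the next step gives (m, d) = (17, 7) again — its k=1 value — and the period has length 6.

[17; 4, 1, 7, 1, 4, 34]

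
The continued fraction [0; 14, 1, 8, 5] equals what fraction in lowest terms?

46/685

Using pₖ = aₖpₖ₋₁ + pₖ₋₂ and qₖ = aₖqₖ₋₁ + qₖ₋₂:
  k=0: a=0, p=0, q=1
  k=1: a=14, p=1, q=14
  k=2: a=1, p=1, q=15
  k=3: a=8, p=9, q=134
  k=4: a=5, p=46, q=685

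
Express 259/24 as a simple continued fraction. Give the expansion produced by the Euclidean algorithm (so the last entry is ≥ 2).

259 = 10*24 + 19
24 = 1*19 + 5
19 = 3*5 + 4
5 = 1*4 + 1
4 = 4*1 + 0  (stop)
So 259/24 = [10; 1, 3, 1, 4].

[10; 1, 3, 1, 4]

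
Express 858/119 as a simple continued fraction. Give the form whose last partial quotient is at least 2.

[7; 4, 1, 3, 6]

858 = 7×119 + 25
119 = 4×25 + 19
25 = 1×19 + 6
19 = 3×6 + 1
6 = 6×1 + 0  (stop)
So 858/119 = [7; 4, 1, 3, 6].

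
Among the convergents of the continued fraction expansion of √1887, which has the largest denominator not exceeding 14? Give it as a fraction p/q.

√1887 = [43; 2, 3, 1, 1, 1, 3, 2, 86, …] (period length 8).
Convergents:
  p_0/q_0 = 43/1
  p_1/q_1 = 87/2
  p_2/q_2 = 304/7
  p_3/q_3 = 391/9
  p_4/q_4 = 695/16
q_3 = 9 ≤ 14 < 16 = q_4, so the answer is 391/9.

391/9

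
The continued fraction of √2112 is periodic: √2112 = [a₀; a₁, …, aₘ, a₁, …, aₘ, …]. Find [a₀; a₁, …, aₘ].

a₀ = ⌊√2112⌋ = 45.
With m₀=0, d₀=1 and mₖ₊₁ = dₖaₖ − mₖ, dₖ₊₁ = (n − mₖ₊₁²)/dₖ, aₖ₊₁ = ⌊(a₀+mₖ₊₁)/dₖ₊₁⌋:
  k=1: m=45, d=87, a=1
  k=2: m=42, d=4, a=21
  k=3: m=42, d=87, a=1
  k=4: m=45, d=1, a=90
d=1 and a=2a₀=90 at k=4, so the next step gives (m, d) = (45, 87) again — its k=1 value — and the period has length 4.

[45; 1, 21, 1, 90]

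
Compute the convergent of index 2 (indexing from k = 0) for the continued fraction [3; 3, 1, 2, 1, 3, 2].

13/4

Using pₖ = aₖpₖ₋₁ + pₖ₋₂, qₖ = aₖqₖ₋₁ + qₖ₋₂ (with p₋₁=1, p₋₂=0, q₋₁=0, q₋₂=1):
  k=0: a=3, p=3, q=1
  k=1: a=3, p=10, q=3
  k=2: a=1, p=13, q=4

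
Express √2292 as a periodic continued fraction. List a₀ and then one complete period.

a₀ = ⌊√2292⌋ = 47.

[47; 1, 6, 1, 94]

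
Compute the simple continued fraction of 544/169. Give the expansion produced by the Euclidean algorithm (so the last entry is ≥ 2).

544 = 3*169 + 37
169 = 4*37 + 21
37 = 1*21 + 16
21 = 1*16 + 5
16 = 3*5 + 1
5 = 5*1 + 0  (stop)
So 544/169 = [3; 4, 1, 1, 3, 5].

[3; 4, 1, 1, 3, 5]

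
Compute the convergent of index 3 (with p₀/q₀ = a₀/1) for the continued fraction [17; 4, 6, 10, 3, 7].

4379/254

Using pₖ = aₖpₖ₋₁ + pₖ₋₂, qₖ = aₖqₖ₋₁ + qₖ₋₂ (with p₋₁=1, p₋₂=0, q₋₁=0, q₋₂=1):
  k=0: a=17, p=17, q=1
  k=1: a=4, p=69, q=4
  k=2: a=6, p=431, q=25
  k=3: a=10, p=4379, q=254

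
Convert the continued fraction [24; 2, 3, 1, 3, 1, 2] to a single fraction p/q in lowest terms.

2933/120

Using pₖ = aₖpₖ₋₁ + pₖ₋₂ and qₖ = aₖqₖ₋₁ + qₖ₋₂:
  k=0: a=24, p=24, q=1
  k=1: a=2, p=49, q=2
  k=2: a=3, p=171, q=7
  k=3: a=1, p=220, q=9
  k=4: a=3, p=831, q=34
  k=5: a=1, p=1051, q=43
  k=6: a=2, p=2933, q=120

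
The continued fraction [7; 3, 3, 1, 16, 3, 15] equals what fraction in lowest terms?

Using pₖ = aₖpₖ₋₁ + pₖ₋₂ and qₖ = aₖqₖ₋₁ + qₖ₋₂:
  k=0: a=7, p=7, q=1
  k=1: a=3, p=22, q=3
  k=2: a=3, p=73, q=10
  k=3: a=1, p=95, q=13
  k=4: a=16, p=1593, q=218
  k=5: a=3, p=4874, q=667
  k=6: a=15, p=74703, q=10223

74703/10223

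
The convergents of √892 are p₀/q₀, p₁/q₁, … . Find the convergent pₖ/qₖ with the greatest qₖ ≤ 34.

√892 = [29; 1, 6, 2, 14, 2, 6, 1, 58, …] (period length 8).
Convergents:
  p_0/q_0 = 29/1
  p_1/q_1 = 30/1
  p_2/q_2 = 209/7
  p_3/q_3 = 448/15
  p_4/q_4 = 6481/217
q_3 = 15 ≤ 34 < 217 = q_4, so the answer is 448/15.

448/15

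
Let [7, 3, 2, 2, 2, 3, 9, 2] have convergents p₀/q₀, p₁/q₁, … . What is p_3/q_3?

Using pₖ = aₖpₖ₋₁ + pₖ₋₂, qₖ = aₖqₖ₋₁ + qₖ₋₂ (with p₋₁=1, p₋₂=0, q₋₁=0, q₋₂=1):
  k=0: a=7, p=7, q=1
  k=1: a=3, p=22, q=3
  k=2: a=2, p=51, q=7
  k=3: a=2, p=124, q=17

124/17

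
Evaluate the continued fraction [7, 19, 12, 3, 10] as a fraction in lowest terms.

Using pₖ = aₖpₖ₋₁ + pₖ₋₂ and qₖ = aₖqₖ₋₁ + qₖ₋₂:
  k=0: a=7, p=7, q=1
  k=1: a=19, p=134, q=19
  k=2: a=12, p=1615, q=229
  k=3: a=3, p=4979, q=706
  k=4: a=10, p=51405, q=7289

51405/7289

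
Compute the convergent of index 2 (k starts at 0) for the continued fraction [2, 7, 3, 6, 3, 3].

Using pₖ = aₖpₖ₋₁ + pₖ₋₂, qₖ = aₖqₖ₋₁ + qₖ₋₂ (with p₋₁=1, p₋₂=0, q₋₁=0, q₋₂=1):
  k=0: a=2, p=2, q=1
  k=1: a=7, p=15, q=7
  k=2: a=3, p=47, q=22

47/22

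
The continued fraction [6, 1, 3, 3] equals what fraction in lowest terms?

Fold from the inside: start with 3/1.
  3 + 1/3 = 10/3
  1 + 3/10 = 13/10
  6 + 10/13 = 88/13

88/13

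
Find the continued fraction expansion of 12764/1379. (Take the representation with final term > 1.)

[9; 3, 1, 9, 1, 2, 3, 3]

12764 = 9·1379 + 353
1379 = 3·353 + 320
353 = 1·320 + 33
320 = 9·33 + 23
33 = 1·23 + 10
23 = 2·10 + 3
10 = 3·3 + 1
3 = 3·1 + 0  (stop)
So 12764/1379 = [9; 3, 1, 9, 1, 2, 3, 3].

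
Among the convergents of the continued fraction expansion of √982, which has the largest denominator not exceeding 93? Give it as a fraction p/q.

√982 = [31; 2, 1, 30, 1, 2, 62, …] (period length 6).
Convergents:
  p_0/q_0 = 31/1
  p_1/q_1 = 63/2
  p_2/q_2 = 94/3
  p_3/q_3 = 2883/92
  p_4/q_4 = 2977/95
q_3 = 92 ≤ 93 < 95 = q_4, so the answer is 2883/92.

2883/92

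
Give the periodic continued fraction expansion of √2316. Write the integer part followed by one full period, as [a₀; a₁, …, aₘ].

a₀ = ⌊√2316⌋ = 48.
With m₀=0, d₀=1 and mₖ₊₁ = dₖaₖ − mₖ, dₖ₊₁ = (n − mₖ₊₁²)/dₖ, aₖ₊₁ = ⌊(a₀+mₖ₊₁)/dₖ₊₁⌋:
  k=1: m=48, d=12, a=8
  k=2: m=48, d=1, a=96
d=1 and a=2a₀=96 at k=2, so the next step gives (m, d) = (48, 12) again — its k=1 value — and the period has length 2.

[48; 8, 96]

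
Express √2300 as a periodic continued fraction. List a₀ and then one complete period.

a₀ = ⌊√2300⌋ = 47.
With m₀=0, d₀=1 and mₖ₊₁ = dₖaₖ − mₖ, dₖ₊₁ = (n − mₖ₊₁²)/dₖ, aₖ₊₁ = ⌊(a₀+mₖ₊₁)/dₖ₊₁⌋:
  k=1: m=47, d=91, a=1
  k=2: m=44, d=4, a=22
  k=3: m=44, d=91, a=1
  k=4: m=47, d=1, a=94
d=1 and a=2a₀=94 at k=4, so the next step gives (m, d) = (47, 91) again — its k=1 value — and the period has length 4.

[47; 1, 22, 1, 94]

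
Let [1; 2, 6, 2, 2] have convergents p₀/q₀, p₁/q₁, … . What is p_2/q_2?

19/13

Using pₖ = aₖpₖ₋₁ + pₖ₋₂, qₖ = aₖqₖ₋₁ + qₖ₋₂ (with p₋₁=1, p₋₂=0, q₋₁=0, q₋₂=1):
  k=0: a=1, p=1, q=1
  k=1: a=2, p=3, q=2
  k=2: a=6, p=19, q=13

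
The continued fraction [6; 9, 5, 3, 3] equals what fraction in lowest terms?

Using pₖ = aₖpₖ₋₁ + pₖ₋₂ and qₖ = aₖqₖ₋₁ + qₖ₋₂:
  k=0: a=6, p=6, q=1
  k=1: a=9, p=55, q=9
  k=2: a=5, p=281, q=46
  k=3: a=3, p=898, q=147
  k=4: a=3, p=2975, q=487

2975/487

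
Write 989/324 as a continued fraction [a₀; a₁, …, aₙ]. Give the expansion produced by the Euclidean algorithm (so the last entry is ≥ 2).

989 = 3*324 + 17
324 = 19*17 + 1
17 = 17*1 + 0  (stop)
So 989/324 = [3; 19, 17].

[3; 19, 17]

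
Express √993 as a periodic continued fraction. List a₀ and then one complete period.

[31; 1, 1, 20, 1, 1, 62]

a₀ = ⌊√993⌋ = 31.
With m₀=0, d₀=1 and mₖ₊₁ = dₖaₖ − mₖ, dₖ₊₁ = (n − mₖ₊₁²)/dₖ, aₖ₊₁ = ⌊(a₀+mₖ₊₁)/dₖ₊₁⌋:
  k=1: m=31, d=32, a=1
  k=2: m=1, d=31, a=1
  k=3: m=30, d=3, a=20
  k=4: m=30, d=31, a=1
  k=5: m=1, d=32, a=1
  k=6: m=31, d=1, a=62
d=1 and a=2a₀=62 at k=6, so the next step gives (m, d) = (31, 32) again — its k=1 value — and the period has length 6.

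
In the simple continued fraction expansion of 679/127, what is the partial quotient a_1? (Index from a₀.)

679 = 5·127 + 44   →  a_0 = 5
127 = 2·44 + 39   →  a_1 = 2

2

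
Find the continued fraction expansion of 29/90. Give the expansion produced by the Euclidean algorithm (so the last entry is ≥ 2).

[0; 3, 9, 1, 2]

29 = 0*90 + 29
90 = 3*29 + 3
29 = 9*3 + 2
3 = 1*2 + 1
2 = 2*1 + 0  (stop)
So 29/90 = [0; 3, 9, 1, 2].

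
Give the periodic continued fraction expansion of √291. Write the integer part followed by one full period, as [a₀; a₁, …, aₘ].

a₀ = ⌊√291⌋ = 17.

[17; 17, 34]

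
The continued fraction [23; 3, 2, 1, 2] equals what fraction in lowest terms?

Using pₖ = aₖpₖ₋₁ + pₖ₋₂ and qₖ = aₖqₖ₋₁ + qₖ₋₂:
  k=0: a=23, p=23, q=1
  k=1: a=3, p=70, q=3
  k=2: a=2, p=163, q=7
  k=3: a=1, p=233, q=10
  k=4: a=2, p=629, q=27

629/27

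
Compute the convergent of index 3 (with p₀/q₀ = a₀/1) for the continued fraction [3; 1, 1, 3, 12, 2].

25/7

Using pₖ = aₖpₖ₋₁ + pₖ₋₂, qₖ = aₖqₖ₋₁ + qₖ₋₂ (with p₋₁=1, p₋₂=0, q₋₁=0, q₋₂=1):
  k=0: a=3, p=3, q=1
  k=1: a=1, p=4, q=1
  k=2: a=1, p=7, q=2
  k=3: a=3, p=25, q=7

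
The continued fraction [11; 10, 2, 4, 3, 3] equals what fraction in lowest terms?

11129/1003

Fold from the inside: start with 3/1.
  3 + 1/3 = 10/3
  4 + 3/10 = 43/10
  2 + 10/43 = 96/43
  10 + 43/96 = 1003/96
  11 + 96/1003 = 11129/1003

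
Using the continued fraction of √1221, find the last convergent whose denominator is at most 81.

√1221 = [34; 1, 16, 2, 16, 1, 68, …] (period length 6).
Convergents:
  p_0/q_0 = 34/1
  p_1/q_1 = 35/1
  p_2/q_2 = 594/17
  p_3/q_3 = 1223/35
  p_4/q_4 = 20162/577
q_3 = 35 ≤ 81 < 577 = q_4, so the answer is 1223/35.

1223/35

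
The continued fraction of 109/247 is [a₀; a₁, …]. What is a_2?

109 = 0·247 + 109   →  a_0 = 0
247 = 2·109 + 29   →  a_1 = 2
109 = 3·29 + 22   →  a_2 = 3

3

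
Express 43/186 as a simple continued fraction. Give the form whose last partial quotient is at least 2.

43 = 0×186 + 43
186 = 4×43 + 14
43 = 3×14 + 1
14 = 14×1 + 0  (stop)
So 43/186 = [0; 4, 3, 14].

[0; 4, 3, 14]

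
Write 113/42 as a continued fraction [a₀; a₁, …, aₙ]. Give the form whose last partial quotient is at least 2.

113 = 2·42 + 29
42 = 1·29 + 13
29 = 2·13 + 3
13 = 4·3 + 1
3 = 3·1 + 0  (stop)
So 113/42 = [2; 1, 2, 4, 3].

[2; 1, 2, 4, 3]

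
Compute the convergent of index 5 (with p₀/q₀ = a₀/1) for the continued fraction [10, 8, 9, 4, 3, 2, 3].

22737/2246

Using pₖ = aₖpₖ₋₁ + pₖ₋₂, qₖ = aₖqₖ₋₁ + qₖ₋₂ (with p₋₁=1, p₋₂=0, q₋₁=0, q₋₂=1):
  k=0: a=10, p=10, q=1
  k=1: a=8, p=81, q=8
  k=2: a=9, p=739, q=73
  k=3: a=4, p=3037, q=300
  k=4: a=3, p=9850, q=973
  k=5: a=2, p=22737, q=2246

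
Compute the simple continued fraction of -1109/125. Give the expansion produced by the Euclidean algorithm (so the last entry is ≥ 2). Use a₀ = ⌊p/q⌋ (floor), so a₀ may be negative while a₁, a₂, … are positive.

[-9; 7, 1, 4, 3]

-1109 = -9×125 + 16
125 = 7×16 + 13
16 = 1×13 + 3
13 = 4×3 + 1
3 = 3×1 + 0  (stop)
So -1109/125 = [-9; 7, 1, 4, 3].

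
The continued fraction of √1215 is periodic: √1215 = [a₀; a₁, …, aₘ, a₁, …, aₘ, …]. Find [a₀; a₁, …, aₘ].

[34; 1, 5, 1, 68]

a₀ = ⌊√1215⌋ = 34.
With m₀=0, d₀=1 and mₖ₊₁ = dₖaₖ − mₖ, dₖ₊₁ = (n − mₖ₊₁²)/dₖ, aₖ₊₁ = ⌊(a₀+mₖ₊₁)/dₖ₊₁⌋:
  k=1: m=34, d=59, a=1
  k=2: m=25, d=10, a=5
  k=3: m=25, d=59, a=1
  k=4: m=34, d=1, a=68
d=1 and a=2a₀=68 at k=4, so the next step gives (m, d) = (34, 59) again — its k=1 value — and the period has length 4.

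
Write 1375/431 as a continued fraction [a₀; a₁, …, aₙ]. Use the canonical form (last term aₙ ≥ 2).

[3; 5, 3, 1, 9, 2]

1375 = 3*431 + 82
431 = 5*82 + 21
82 = 3*21 + 19
21 = 1*19 + 2
19 = 9*2 + 1
2 = 2*1 + 0  (stop)
So 1375/431 = [3; 5, 3, 1, 9, 2].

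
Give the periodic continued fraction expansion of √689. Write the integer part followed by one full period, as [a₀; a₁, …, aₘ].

a₀ = ⌊√689⌋ = 26.
With m₀=0, d₀=1 and mₖ₊₁ = dₖaₖ − mₖ, dₖ₊₁ = (n − mₖ₊₁²)/dₖ, aₖ₊₁ = ⌊(a₀+mₖ₊₁)/dₖ₊₁⌋:
  k=1: m=26, d=13, a=4
  k=2: m=26, d=1, a=52
d=1 and a=2a₀=52 at k=2, so the next step gives (m, d) = (26, 13) again — its k=1 value — and the period has length 2.

[26; 4, 52]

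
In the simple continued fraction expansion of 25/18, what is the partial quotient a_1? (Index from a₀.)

25 = 1·18 + 7   →  a_0 = 1
18 = 2·7 + 4   →  a_1 = 2

2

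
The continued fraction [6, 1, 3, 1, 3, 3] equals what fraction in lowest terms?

Using pₖ = aₖpₖ₋₁ + pₖ₋₂ and qₖ = aₖqₖ₋₁ + qₖ₋₂:
  k=0: a=6, p=6, q=1
  k=1: a=1, p=7, q=1
  k=2: a=3, p=27, q=4
  k=3: a=1, p=34, q=5
  k=4: a=3, p=129, q=19
  k=5: a=3, p=421, q=62

421/62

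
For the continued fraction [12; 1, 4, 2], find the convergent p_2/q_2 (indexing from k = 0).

64/5

Using pₖ = aₖpₖ₋₁ + pₖ₋₂, qₖ = aₖqₖ₋₁ + qₖ₋₂ (with p₋₁=1, p₋₂=0, q₋₁=0, q₋₂=1):
  k=0: a=12, p=12, q=1
  k=1: a=1, p=13, q=1
  k=2: a=4, p=64, q=5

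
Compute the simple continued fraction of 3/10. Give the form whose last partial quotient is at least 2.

[0; 3, 3]

3 = 0×10 + 3
10 = 3×3 + 1
3 = 3×1 + 0  (stop)
So 3/10 = [0; 3, 3].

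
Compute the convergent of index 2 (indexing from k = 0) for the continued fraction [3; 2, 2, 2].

17/5

Using pₖ = aₖpₖ₋₁ + pₖ₋₂, qₖ = aₖqₖ₋₁ + qₖ₋₂ (with p₋₁=1, p₋₂=0, q₋₁=0, q₋₂=1):
  k=0: a=3, p=3, q=1
  k=1: a=2, p=7, q=2
  k=2: a=2, p=17, q=5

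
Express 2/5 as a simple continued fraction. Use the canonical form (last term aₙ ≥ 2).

[0; 2, 2]

2 = 0*5 + 2
5 = 2*2 + 1
2 = 2*1 + 0  (stop)
So 2/5 = [0; 2, 2].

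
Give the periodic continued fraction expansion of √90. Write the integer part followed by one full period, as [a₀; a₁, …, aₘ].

a₀ = ⌊√90⌋ = 9.
With m₀=0, d₀=1 and mₖ₊₁ = dₖaₖ − mₖ, dₖ₊₁ = (n − mₖ₊₁²)/dₖ, aₖ₊₁ = ⌊(a₀+mₖ₊₁)/dₖ₊₁⌋:
  k=1: m=9, d=9, a=2
  k=2: m=9, d=1, a=18
d=1 and a=2a₀=18 at k=2, so the next step gives (m, d) = (9, 9) again — its k=1 value — and the period has length 2.

[9; 2, 18]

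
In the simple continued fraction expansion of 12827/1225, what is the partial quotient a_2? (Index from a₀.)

8

12827 = 10·1225 + 577   →  a_0 = 10
1225 = 2·577 + 71   →  a_1 = 2
577 = 8·71 + 9   →  a_2 = 8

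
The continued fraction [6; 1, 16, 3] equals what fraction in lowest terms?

361/52

Using pₖ = aₖpₖ₋₁ + pₖ₋₂ and qₖ = aₖqₖ₋₁ + qₖ₋₂:
  k=0: a=6, p=6, q=1
  k=1: a=1, p=7, q=1
  k=2: a=16, p=118, q=17
  k=3: a=3, p=361, q=52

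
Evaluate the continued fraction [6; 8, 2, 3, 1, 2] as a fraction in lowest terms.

Fold from the inside: start with 2/1.
  1 + 1/2 = 3/2
  3 + 2/3 = 11/3
  2 + 3/11 = 25/11
  8 + 11/25 = 211/25
  6 + 25/211 = 1291/211

1291/211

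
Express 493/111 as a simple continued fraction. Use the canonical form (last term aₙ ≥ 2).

493 = 4·111 + 49
111 = 2·49 + 13
49 = 3·13 + 10
13 = 1·10 + 3
10 = 3·3 + 1
3 = 3·1 + 0  (stop)
So 493/111 = [4; 2, 3, 1, 3, 3].

[4; 2, 3, 1, 3, 3]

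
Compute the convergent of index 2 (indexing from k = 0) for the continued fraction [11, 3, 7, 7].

249/22

Using pₖ = aₖpₖ₋₁ + pₖ₋₂, qₖ = aₖqₖ₋₁ + qₖ₋₂ (with p₋₁=1, p₋₂=0, q₋₁=0, q₋₂=1):
  k=0: a=11, p=11, q=1
  k=1: a=3, p=34, q=3
  k=2: a=7, p=249, q=22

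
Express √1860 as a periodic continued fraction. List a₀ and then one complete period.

[43; 7, 1, 4, 1, 7, 86]

a₀ = ⌊√1860⌋ = 43.
With m₀=0, d₀=1 and mₖ₊₁ = dₖaₖ − mₖ, dₖ₊₁ = (n − mₖ₊₁²)/dₖ, aₖ₊₁ = ⌊(a₀+mₖ₊₁)/dₖ₊₁⌋:
  k=1: m=43, d=11, a=7
  k=2: m=34, d=64, a=1
  k=3: m=30, d=15, a=4
  k=4: m=30, d=64, a=1
  k=5: m=34, d=11, a=7
  k=6: m=43, d=1, a=86
d=1 and a=2a₀=86 at k=6, so the next step gives (m, d) = (43, 11) again — its k=1 value — and the period has length 6.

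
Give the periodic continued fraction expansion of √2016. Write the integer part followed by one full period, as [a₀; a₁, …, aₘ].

[44; 1, 8, 1, 88]

a₀ = ⌊√2016⌋ = 44.
With m₀=0, d₀=1 and mₖ₊₁ = dₖaₖ − mₖ, dₖ₊₁ = (n − mₖ₊₁²)/dₖ, aₖ₊₁ = ⌊(a₀+mₖ₊₁)/dₖ₊₁⌋:
  k=1: m=44, d=80, a=1
  k=2: m=36, d=9, a=8
  k=3: m=36, d=80, a=1
  k=4: m=44, d=1, a=88
d=1 and a=2a₀=88 at k=4, so the next step gives (m, d) = (44, 80) again — its k=1 value — and the period has length 4.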